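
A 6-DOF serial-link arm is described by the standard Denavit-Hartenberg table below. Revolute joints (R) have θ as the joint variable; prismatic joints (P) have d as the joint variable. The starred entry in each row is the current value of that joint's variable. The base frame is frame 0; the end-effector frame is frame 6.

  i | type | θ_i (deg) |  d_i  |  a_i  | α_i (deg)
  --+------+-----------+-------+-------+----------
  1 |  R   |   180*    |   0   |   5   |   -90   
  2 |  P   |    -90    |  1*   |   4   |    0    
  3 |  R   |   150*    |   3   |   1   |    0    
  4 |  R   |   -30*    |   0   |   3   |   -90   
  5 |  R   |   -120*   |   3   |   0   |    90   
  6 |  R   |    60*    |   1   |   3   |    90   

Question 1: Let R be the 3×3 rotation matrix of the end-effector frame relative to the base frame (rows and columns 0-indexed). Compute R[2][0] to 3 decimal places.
-0.625

End-effector x-axis (col 0 of R) = (0.6495,-0.4330,-0.6250)
R[2][0] = -0.6250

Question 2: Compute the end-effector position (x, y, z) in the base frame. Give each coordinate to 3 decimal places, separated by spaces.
-3.900 -4.799 -2.406

after link 1: o_1 = (-5.0000, 0.0000, 0.0000)
after link 2: o_2 = (-5.0000, -1.0000, 4.0000)
after link 3: o_3 = (-5.5000, -4.0000, 3.1340)
after link 4: o_4 = (-8.0981, -4.0000, 1.6340)
after link 5: o_5 = (-6.5981, -4.0000, -0.9641)
after link 6: o_6 = (-3.8995, -4.7990, -2.4061)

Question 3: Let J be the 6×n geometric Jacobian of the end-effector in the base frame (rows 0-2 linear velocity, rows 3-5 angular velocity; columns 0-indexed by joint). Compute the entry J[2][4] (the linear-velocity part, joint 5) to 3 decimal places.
-0.400

axis z_4 = (0.5000,-0.0000,-0.8660); lever o_n−o_4 = (4.1986,-0.7990,-4.0401)
cross product → J_v[:, 4] = (-0.6920,-1.6160,-0.3995)
J_ω[:, 4] = z_4
entry J[2][4] = -0.3995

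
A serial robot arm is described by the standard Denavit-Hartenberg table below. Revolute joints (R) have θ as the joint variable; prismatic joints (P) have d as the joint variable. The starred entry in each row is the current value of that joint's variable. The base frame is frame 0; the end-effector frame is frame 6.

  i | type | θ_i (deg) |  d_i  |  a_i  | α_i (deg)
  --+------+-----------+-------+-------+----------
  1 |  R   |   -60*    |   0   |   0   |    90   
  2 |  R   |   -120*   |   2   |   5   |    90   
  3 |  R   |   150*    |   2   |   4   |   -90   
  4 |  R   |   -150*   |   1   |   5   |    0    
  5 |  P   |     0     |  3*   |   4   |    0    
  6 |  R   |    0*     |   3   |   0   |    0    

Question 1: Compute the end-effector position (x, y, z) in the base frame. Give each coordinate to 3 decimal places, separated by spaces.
1.150 9.927 -0.895

after link 1: o_1 = (0.0000, 0.0000, 0.0000)
after link 2: o_2 = (-2.9821, 1.1651, -4.3301)
after link 3: o_3 = (-4.7141, 0.1651, -0.3301)
after link 4: o_4 = (-3.9841, 4.9629, -1.8947)
after link 5: o_5 = (-1.4752, 9.2775, -2.1937)
after link 6: o_6 = (1.1498, 9.9270, -0.8947)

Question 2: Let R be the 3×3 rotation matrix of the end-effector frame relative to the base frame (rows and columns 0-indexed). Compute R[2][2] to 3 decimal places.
End-effector z-axis (col 2 of R) = (0.8750,0.2165,0.4330)
R[2][2] = 0.4330

0.433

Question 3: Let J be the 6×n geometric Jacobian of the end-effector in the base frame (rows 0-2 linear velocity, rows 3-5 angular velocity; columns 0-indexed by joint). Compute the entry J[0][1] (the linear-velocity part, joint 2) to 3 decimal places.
axis z_1 = (-0.8660,-0.5000,0.0000); lever o_n−o_1 = (1.1498,9.9270,-0.8947)
cross product → J_v[:, 1] = (0.4474,-0.7748,-8.0221)
J_ω[:, 1] = z_1
entry J[0][1] = 0.4474

0.447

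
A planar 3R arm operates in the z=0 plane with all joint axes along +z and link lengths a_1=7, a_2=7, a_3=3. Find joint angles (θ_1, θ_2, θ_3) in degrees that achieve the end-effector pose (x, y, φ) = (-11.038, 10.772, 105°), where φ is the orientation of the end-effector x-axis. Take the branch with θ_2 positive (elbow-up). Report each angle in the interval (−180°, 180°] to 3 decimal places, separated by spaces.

wrist centre = target − a_3·(cos φ, sin φ) = (-10.2615, 7.8742)
cos θ_2 = (167.3026−7²−7²)/(2·7·7) = 0.7072; θ_2 = 44.9949° (elbow-up)
β = atan2(7.8742,-10.2615) = 142.4991°; ψ = atan2(4.9493,11.9502) = 22.4974°
θ_1 = β − ψ = 120.0016°
θ_3 = φ − θ_1 − θ_2 = -59.9965° (wrapped to (-180°,180°])

120.002 44.995 -59.997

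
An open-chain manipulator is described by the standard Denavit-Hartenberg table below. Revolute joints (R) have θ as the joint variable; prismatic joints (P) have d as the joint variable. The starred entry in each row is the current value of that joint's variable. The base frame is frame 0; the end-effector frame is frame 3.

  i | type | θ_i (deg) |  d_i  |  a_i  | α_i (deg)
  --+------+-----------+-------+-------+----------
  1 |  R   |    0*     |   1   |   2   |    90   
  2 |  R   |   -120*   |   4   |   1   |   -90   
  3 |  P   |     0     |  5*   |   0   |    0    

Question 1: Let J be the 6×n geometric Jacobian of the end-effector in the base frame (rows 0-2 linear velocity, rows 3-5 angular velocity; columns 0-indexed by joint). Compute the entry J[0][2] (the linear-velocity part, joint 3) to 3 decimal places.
prismatic axis z_2 = (0.8660,-0.0000,-0.5000)
J_v[:, 2] = z_2; J_ω[:, 2] = (0,0,0)
entry J[0][2] = 0.8660

0.866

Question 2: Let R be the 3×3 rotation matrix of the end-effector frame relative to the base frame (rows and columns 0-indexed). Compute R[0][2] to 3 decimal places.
0.866

End-effector z-axis (col 2 of R) = (0.8660,-0.0000,-0.5000)
R[0][2] = 0.8660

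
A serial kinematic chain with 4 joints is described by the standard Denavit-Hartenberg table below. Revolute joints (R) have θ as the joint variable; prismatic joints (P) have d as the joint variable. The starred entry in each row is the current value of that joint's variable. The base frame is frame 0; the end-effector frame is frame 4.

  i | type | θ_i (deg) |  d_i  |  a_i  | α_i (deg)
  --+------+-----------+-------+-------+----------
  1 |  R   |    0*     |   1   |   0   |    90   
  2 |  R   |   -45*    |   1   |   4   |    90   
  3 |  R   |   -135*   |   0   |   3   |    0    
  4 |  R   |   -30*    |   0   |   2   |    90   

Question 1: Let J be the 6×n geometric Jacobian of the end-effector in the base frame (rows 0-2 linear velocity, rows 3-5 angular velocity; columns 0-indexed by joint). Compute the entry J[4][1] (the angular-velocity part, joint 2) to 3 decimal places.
-1.000

axis z_1 = (0.0000,-1.0000,0.0000); lever o_n−o_1 = (-0.0376,1.6390,0.0376)
cross product → J_v[:, 1] = (-0.0376,-0.0000,-0.0376)
J_ω[:, 1] = z_1
entry J[4][1] = -1.0000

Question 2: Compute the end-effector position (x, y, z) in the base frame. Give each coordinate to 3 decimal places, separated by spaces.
after link 1: o_1 = (0.0000, 0.0000, 1.0000)
after link 2: o_2 = (2.8284, -1.0000, -1.8284)
after link 3: o_3 = (1.3284, 1.1213, -0.3284)
after link 4: o_4 = (-0.0376, 1.6390, 1.0376)

-0.038 1.639 1.038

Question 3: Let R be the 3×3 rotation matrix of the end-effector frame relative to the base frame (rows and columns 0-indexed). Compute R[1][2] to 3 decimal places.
-0.966

End-effector z-axis (col 2 of R) = (-0.1830,-0.9659,0.1830)
R[1][2] = -0.9659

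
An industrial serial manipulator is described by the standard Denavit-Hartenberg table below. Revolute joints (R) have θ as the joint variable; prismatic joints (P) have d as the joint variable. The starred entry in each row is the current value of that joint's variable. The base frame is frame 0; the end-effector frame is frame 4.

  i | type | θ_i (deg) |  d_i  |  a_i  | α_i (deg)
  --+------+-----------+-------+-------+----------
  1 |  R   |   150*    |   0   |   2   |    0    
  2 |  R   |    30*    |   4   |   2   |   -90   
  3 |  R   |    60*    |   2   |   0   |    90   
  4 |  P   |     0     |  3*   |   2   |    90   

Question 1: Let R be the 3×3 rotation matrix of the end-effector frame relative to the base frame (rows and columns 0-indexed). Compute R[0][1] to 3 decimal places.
End-effector y-axis (col 1 of R) = (-0.8660,-0.0000,0.5000)
R[0][1] = -0.8660

-0.866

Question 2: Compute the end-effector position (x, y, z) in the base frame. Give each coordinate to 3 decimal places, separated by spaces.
-7.330 -1.000 3.768

after link 1: o_1 = (-1.7321, 1.0000, 0.0000)
after link 2: o_2 = (-3.7321, 1.0000, 4.0000)
after link 3: o_3 = (-3.7321, -1.0000, 4.0000)
after link 4: o_4 = (-7.3301, -1.0000, 3.7679)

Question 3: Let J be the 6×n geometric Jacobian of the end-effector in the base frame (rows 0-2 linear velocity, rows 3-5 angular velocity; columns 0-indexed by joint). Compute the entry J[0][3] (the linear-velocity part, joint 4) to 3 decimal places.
prismatic axis z_3 = (-0.8660,-0.0000,0.5000)
J_v[:, 3] = z_3; J_ω[:, 3] = (0,0,0)
entry J[0][3] = -0.8660

-0.866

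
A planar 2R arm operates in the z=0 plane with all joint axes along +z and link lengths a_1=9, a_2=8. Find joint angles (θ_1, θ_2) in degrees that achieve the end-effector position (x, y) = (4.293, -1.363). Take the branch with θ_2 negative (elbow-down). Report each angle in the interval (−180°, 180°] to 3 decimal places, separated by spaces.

cos θ_2 = (20.2876−9²−8²)/(2·9·8) = -0.8661; θ_2 = -150.0038° (elbow-down)
β = atan2(-1.3630,4.2930) = -17.6143°; ψ = atan2(-3.9995,2.0715) = -62.6184°
θ_1 = β − ψ = 45.0041°

45.004 -150.004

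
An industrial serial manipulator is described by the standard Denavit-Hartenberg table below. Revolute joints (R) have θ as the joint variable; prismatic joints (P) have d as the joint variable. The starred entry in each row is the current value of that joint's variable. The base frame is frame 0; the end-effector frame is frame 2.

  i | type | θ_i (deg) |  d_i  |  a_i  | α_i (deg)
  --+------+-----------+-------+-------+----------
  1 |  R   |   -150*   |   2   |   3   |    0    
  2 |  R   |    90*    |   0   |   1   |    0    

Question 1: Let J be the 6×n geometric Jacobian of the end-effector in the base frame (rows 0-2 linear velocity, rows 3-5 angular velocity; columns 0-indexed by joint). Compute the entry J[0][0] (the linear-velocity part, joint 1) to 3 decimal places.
axis z_0 = ẑ; lever o_n−o_0 = (-2.0981,-2.3660,2.0000)
cross product → J_v[:, 0] = (2.3660,-2.0981,0.0000)
J_ω[:, 0] = z_0
entry J[0][0] = 2.3660

2.366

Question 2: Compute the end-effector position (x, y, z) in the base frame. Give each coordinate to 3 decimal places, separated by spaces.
after link 1: o_1 = (-2.5981, -1.5000, 2.0000)
after link 2: o_2 = (-2.0981, -2.3660, 2.0000)

-2.098 -2.366 2.000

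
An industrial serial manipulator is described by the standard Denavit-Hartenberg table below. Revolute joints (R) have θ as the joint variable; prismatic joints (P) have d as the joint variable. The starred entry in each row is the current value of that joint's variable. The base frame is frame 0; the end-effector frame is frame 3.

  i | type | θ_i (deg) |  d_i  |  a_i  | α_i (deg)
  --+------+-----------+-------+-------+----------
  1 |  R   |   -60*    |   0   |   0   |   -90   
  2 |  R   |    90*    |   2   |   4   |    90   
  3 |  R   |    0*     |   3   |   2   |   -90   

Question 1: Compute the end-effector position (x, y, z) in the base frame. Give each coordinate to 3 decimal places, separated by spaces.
after link 1: o_1 = (0.0000, 0.0000, 0.0000)
after link 2: o_2 = (1.7321, 1.0000, -4.0000)
after link 3: o_3 = (3.2321, -1.5981, -6.0000)

3.232 -1.598 -6.000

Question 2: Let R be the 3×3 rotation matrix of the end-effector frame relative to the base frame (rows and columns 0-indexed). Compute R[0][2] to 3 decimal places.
0.866

End-effector z-axis (col 2 of R) = (0.8660,0.5000,0.0000)
R[0][2] = 0.8660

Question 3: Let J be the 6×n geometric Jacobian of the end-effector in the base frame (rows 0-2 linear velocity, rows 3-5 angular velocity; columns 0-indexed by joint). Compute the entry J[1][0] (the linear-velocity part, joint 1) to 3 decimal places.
axis z_0 = ẑ; lever o_n−o_0 = (3.2321,-1.5981,-6.0000)
cross product → J_v[:, 0] = (1.5981,3.2321,-0.0000)
J_ω[:, 0] = z_0
entry J[1][0] = 3.2321

3.232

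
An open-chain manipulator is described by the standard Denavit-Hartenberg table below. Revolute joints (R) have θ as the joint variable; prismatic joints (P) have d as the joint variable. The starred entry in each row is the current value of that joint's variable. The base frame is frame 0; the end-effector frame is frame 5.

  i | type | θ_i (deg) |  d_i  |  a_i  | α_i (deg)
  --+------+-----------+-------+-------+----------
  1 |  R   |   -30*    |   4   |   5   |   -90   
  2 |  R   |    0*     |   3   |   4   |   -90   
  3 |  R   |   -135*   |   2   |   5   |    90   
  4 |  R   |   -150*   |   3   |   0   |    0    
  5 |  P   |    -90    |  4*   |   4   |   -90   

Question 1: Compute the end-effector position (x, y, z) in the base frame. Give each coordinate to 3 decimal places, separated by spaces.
after link 1: o_1 = (4.3301, -2.5000, 4.0000)
after link 2: o_2 = (9.2942, -1.9019, 4.0000)
after link 3: o_3 = (8.0001, 2.9277, 2.0000)
after link 4: o_4 = (5.1024, 2.1512, 2.0000)
after link 5: o_5 = (1.7563, -0.8159, -1.4641)

1.756 -0.816 -1.464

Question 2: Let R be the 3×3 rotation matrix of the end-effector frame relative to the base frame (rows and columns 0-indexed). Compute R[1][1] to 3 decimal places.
End-effector y-axis (col 1 of R) = (0.9659,0.2588,0.0000)
R[1][1] = 0.2588

0.259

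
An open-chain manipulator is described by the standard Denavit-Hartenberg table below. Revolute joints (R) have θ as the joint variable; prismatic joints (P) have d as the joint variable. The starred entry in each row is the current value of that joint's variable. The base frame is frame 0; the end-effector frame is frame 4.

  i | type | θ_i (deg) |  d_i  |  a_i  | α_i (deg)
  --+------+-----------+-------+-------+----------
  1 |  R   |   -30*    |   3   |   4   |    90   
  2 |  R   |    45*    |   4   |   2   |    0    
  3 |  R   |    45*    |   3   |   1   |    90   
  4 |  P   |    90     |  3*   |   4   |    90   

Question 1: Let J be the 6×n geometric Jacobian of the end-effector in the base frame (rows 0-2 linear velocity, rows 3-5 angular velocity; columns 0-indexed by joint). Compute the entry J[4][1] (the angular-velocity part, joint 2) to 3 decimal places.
axis z_1 = (-0.5000,-0.8660,0.0000); lever o_n−o_1 = (-1.6772,-11.7334,2.4142)
cross product → J_v[:, 1] = (-2.0908,1.2071,4.4142)
J_ω[:, 1] = z_1
entry J[4][1] = -0.8660

-0.866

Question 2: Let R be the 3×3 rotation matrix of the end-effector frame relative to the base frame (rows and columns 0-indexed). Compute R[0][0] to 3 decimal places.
-0.500

End-effector x-axis (col 0 of R) = (-0.5000,-0.8660,0.0000)
R[0][0] = -0.5000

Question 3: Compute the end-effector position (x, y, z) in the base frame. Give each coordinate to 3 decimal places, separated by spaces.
1.787 -13.733 5.414

after link 1: o_1 = (3.4641, -2.0000, 3.0000)
after link 2: o_2 = (2.6888, -6.1712, 4.4142)
after link 3: o_3 = (1.1888, -8.7693, 5.4142)
after link 4: o_4 = (1.7869, -13.7334, 5.4142)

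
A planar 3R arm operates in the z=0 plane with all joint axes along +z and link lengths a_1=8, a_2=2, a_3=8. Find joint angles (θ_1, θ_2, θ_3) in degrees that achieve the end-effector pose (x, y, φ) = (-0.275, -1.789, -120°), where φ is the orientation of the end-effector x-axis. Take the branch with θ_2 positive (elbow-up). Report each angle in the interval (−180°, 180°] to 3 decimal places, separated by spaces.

45.000 150.001 44.999

wrist centre = target − a_3·(cos φ, sin φ) = (3.7250, 5.1392)
cos θ_2 = (40.2870−8²−2²)/(2·8·2) = -0.8660; θ_2 = 150.0005° (elbow-up)
β = atan2(5.1392,3.7250) = 54.0646°; ψ = atan2(1.0000,6.2679) = 9.0645°
θ_1 = β − ψ = 45.0001°
θ_3 = φ − θ_1 − θ_2 = 44.9994° (wrapped to (-180°,180°])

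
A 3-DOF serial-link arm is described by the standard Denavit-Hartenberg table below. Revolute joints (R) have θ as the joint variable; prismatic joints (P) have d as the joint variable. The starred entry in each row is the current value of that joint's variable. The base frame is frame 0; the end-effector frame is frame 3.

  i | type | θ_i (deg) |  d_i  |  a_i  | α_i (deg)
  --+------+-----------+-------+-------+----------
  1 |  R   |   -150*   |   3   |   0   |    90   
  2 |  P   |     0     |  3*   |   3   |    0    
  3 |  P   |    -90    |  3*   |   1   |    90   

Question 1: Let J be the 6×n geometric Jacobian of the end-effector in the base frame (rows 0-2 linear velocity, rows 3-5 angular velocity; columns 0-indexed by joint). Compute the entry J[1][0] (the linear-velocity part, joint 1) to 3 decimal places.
axis z_0 = ẑ; lever o_n−o_0 = (-5.5981,3.6962,2.0000)
cross product → J_v[:, 0] = (-3.6962,-5.5981,0.0000)
J_ω[:, 0] = z_0
entry J[1][0] = -5.5981

-5.598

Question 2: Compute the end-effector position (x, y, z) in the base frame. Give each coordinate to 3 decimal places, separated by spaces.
after link 1: o_1 = (0.0000, 0.0000, 3.0000)
after link 2: o_2 = (-4.0981, 1.0981, 3.0000)
after link 3: o_3 = (-5.5981, 3.6962, 2.0000)

-5.598 3.696 2.000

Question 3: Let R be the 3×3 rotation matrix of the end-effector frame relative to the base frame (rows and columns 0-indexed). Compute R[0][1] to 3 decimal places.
End-effector y-axis (col 1 of R) = (-0.5000,0.8660,0.0000)
R[0][1] = -0.5000

-0.500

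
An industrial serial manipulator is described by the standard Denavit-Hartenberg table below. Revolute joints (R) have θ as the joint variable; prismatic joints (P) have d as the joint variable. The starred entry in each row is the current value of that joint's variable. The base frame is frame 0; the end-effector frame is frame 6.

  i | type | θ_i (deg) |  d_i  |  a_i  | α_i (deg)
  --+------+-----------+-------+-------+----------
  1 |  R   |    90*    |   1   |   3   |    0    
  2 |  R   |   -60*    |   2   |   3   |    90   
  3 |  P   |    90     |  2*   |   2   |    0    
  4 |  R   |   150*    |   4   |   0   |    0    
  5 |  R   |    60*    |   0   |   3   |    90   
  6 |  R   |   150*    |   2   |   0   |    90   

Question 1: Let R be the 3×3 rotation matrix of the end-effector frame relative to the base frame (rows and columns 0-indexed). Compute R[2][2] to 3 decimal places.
-0.433

End-effector z-axis (col 2 of R) = (0.6495,-0.6250,-0.4330)
R[2][2] = -0.4330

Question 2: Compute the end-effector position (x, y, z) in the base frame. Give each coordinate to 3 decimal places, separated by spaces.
after link 1: o_1 = (0.0000, 3.0000, 1.0000)
after link 2: o_2 = (2.5981, 4.5000, 3.0000)
after link 3: o_3 = (3.5981, 2.7679, 5.0000)
after link 4: o_4 = (5.5981, -0.6962, 5.0000)
after link 5: o_5 = (6.8971, 0.0538, 2.4019)
after link 6: o_6 = (5.3971, -0.8122, 1.4019)

5.397 -0.812 1.402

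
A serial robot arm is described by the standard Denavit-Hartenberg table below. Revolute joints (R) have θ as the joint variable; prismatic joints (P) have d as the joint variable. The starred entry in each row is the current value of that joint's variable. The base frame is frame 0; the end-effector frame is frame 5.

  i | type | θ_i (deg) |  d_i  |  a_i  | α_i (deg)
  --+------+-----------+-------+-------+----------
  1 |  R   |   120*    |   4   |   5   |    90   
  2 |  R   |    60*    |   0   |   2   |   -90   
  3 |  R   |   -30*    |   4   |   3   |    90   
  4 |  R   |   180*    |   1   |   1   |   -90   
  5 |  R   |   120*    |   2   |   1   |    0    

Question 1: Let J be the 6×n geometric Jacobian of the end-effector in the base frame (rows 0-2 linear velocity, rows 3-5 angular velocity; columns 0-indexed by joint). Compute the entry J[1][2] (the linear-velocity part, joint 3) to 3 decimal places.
-0.458

axis z_2 = (0.4330,-0.7500,0.5000); lever o_n−o_2 = (1.5245,0.0915,2.8170)
cross product → J_v[:, 2] = (-2.1585,-0.4575,1.1830)
J_ω[:, 2] = z_2
entry J[1][2] = -0.4575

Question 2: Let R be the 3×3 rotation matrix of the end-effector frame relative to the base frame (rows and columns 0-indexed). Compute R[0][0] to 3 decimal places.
End-effector x-axis (col 0 of R) = (-0.6495,0.1250,0.7500)
R[0][0] = -0.6495

-0.650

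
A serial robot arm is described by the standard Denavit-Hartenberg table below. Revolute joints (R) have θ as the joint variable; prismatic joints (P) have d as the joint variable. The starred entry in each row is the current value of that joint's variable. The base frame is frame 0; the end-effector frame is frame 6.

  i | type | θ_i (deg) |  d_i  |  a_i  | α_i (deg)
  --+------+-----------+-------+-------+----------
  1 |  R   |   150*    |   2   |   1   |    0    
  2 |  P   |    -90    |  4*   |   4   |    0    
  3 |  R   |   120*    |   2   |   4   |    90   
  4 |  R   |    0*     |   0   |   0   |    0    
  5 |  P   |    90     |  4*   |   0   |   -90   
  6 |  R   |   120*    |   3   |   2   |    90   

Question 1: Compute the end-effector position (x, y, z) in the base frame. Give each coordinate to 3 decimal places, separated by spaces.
0.134 6.232 7.000

after link 1: o_1 = (-0.8660, 0.5000, 2.0000)
after link 2: o_2 = (1.1340, 3.9641, 6.0000)
after link 3: o_3 = (-2.8660, 3.9641, 8.0000)
after link 4: o_4 = (-2.8660, 3.9641, 8.0000)
after link 5: o_5 = (-2.8660, 7.9641, 8.0000)
after link 6: o_6 = (0.1340, 6.2321, 7.0000)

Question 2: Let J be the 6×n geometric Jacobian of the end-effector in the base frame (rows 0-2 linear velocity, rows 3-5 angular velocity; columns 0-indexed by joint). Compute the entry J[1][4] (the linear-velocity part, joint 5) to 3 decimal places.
prismatic axis z_4 = (0.0000,1.0000,0.0000)
J_v[:, 4] = z_4; J_ω[:, 4] = (0,0,0)
entry J[1][4] = 1.0000

1.000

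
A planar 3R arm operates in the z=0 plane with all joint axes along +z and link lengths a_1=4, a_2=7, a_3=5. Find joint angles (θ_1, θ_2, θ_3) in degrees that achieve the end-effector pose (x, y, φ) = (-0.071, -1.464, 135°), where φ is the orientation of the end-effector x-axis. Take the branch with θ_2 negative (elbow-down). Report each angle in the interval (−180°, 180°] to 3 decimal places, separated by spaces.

30.008 -120.002 -135.006

wrist centre = target − a_3·(cos φ, sin φ) = (3.4645, -4.9995)
cos θ_2 = (36.9983−4²−7²)/(2·4·7) = -0.5000; θ_2 = -120.0020° (elbow-down)
β = atan2(-4.9995,3.4645) = -55.2791°; ψ = atan2(-6.0621,0.4998) = -85.2869°
θ_1 = β − ψ = 30.0077°
θ_3 = φ − θ_1 − θ_2 = -135.0057° (wrapped to (-180°,180°])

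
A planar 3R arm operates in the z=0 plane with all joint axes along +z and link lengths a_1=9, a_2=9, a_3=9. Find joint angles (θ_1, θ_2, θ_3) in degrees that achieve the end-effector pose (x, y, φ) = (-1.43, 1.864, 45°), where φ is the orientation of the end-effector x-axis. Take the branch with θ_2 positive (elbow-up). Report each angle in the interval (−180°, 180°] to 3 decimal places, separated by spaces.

wrist centre = target − a_3·(cos φ, sin φ) = (-7.7940, -4.5000)
cos θ_2 = (80.9955−9²−9²)/(2·9·9) = -0.5000; θ_2 = 120.0018° (elbow-up)
β = atan2(-4.5000,-7.7940) = -149.9994°; ψ = atan2(7.7941,4.4997) = 60.0009°
θ_1 = β − ψ = -210.0003°
θ_3 = φ − θ_1 − θ_2 = 134.9984° (wrapped to (-180°,180°])

150.000 120.002 134.998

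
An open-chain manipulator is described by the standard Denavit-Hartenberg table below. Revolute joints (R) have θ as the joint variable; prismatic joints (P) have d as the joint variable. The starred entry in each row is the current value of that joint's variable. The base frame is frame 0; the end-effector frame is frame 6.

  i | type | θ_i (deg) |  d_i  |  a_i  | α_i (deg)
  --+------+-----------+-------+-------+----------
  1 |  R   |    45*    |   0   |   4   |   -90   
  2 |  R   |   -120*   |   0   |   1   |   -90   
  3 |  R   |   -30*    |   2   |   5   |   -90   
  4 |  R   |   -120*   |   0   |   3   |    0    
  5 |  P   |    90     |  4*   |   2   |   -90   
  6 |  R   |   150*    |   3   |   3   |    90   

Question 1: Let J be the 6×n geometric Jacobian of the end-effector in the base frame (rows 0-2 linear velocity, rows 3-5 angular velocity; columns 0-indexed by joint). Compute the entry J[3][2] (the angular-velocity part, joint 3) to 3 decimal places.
0.612

axis z_2 = (0.6124,0.6124,0.5000); lever o_n−o_2 = (-0.8264,-0.7189,5.2946)
cross product → J_v[:, 2] = (3.6017,-3.6554,0.0658)
J_ω[:, 2] = z_2
entry J[3][2] = 0.6124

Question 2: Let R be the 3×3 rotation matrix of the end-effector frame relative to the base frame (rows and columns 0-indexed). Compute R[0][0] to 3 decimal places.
0.012

End-effector x-axis (col 0 of R) = (0.0118,0.0939,-0.9955)
R[0][0] = 0.0118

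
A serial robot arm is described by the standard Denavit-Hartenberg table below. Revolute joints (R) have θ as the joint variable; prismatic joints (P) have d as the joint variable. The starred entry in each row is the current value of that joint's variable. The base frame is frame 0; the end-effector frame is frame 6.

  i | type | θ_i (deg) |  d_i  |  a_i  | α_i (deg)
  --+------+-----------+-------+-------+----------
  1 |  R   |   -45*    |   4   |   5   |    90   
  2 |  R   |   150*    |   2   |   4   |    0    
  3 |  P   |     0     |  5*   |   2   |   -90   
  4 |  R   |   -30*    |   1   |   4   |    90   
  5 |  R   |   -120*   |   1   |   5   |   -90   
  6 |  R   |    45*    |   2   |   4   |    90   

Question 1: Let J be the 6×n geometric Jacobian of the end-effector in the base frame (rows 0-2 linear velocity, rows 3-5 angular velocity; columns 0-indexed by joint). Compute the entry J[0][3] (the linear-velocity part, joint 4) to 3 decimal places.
axis z_3 = (-0.3536,0.3536,-0.8660); lever o_n−o_3 = (1.3500,-0.3961,7.1156)
cross product → J_v[:, 3] = (2.1727,1.3466,-0.3373)
J_ω[:, 3] = z_3
entry J[0][3] = 2.1727

2.173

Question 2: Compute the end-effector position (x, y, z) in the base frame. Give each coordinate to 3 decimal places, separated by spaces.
after link 1: o_1 = (3.5355, -3.5355, 4.0000)
after link 2: o_2 = (-0.3282, -2.5003, 6.0000)
after link 3: o_3 = (-5.0884, -4.8110, 7.0000)
after link 4: o_4 = (-8.9775, -3.7504, 7.8660)
after link 5: o_5 = (-5.5431, -6.6418, 10.2835)
after link 6: o_6 = (-3.7384, -5.2071, 14.1156)

-3.738 -5.207 14.116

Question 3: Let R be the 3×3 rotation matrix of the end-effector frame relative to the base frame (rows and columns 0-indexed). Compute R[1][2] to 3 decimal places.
End-effector z-axis (col 2 of R) = (0.3125,-0.9285,0.2005)
R[1][2] = -0.9285

-0.929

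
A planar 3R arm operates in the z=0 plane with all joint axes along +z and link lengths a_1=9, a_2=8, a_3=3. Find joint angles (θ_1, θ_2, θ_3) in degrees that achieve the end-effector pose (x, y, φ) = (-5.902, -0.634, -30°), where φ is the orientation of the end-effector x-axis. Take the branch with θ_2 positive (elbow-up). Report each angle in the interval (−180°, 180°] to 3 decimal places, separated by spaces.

wrist centre = target − a_3·(cos φ, sin φ) = (-8.5001, 0.8660)
cos θ_2 = (73.0013−9²−8²)/(2·9·8) = -0.5000; θ_2 = 119.9994° (elbow-up)
β = atan2(0.8660,-8.5001) = 174.1827°; ψ = atan2(6.9282,5.0001) = 54.1823°
θ_1 = β − ψ = 120.0004°
θ_3 = φ − θ_1 − θ_2 = 90.0001° (wrapped to (-180°,180°])

120.000 119.999 90.000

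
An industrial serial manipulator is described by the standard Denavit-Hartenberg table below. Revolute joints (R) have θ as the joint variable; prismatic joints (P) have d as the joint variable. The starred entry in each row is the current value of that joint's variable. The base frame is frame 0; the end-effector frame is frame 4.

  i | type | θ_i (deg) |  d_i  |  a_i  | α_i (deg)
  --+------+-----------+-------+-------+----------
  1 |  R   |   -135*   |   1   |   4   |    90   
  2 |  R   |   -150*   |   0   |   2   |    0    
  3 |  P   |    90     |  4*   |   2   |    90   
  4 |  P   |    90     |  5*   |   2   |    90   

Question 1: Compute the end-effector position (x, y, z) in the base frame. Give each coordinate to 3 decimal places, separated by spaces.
-3.492 4.994 -4.232

after link 1: o_1 = (-2.8284, -2.8284, 1.0000)
after link 2: o_2 = (-1.6037, -1.6037, 0.0000)
after link 3: o_3 = (-5.1392, 0.5176, -1.7321)
after link 4: o_4 = (-3.4916, 4.9937, -4.2321)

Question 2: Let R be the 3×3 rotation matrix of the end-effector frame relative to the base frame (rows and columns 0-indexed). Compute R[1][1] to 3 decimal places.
0.612

End-effector y-axis (col 1 of R) = (0.6124,0.6124,-0.5000)
R[1][1] = 0.6124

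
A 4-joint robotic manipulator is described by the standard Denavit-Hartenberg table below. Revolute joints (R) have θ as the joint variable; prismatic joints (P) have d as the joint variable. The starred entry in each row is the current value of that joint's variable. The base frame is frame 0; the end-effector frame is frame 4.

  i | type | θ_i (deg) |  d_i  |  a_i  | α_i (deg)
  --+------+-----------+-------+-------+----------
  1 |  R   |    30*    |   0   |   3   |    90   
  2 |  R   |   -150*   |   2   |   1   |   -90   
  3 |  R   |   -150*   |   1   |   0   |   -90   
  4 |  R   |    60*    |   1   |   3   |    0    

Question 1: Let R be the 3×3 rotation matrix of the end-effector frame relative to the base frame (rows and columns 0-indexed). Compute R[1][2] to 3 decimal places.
-0.967

End-effector z-axis (col 2 of R) = (0.0580,-0.9665,-0.2500)
R[1][2] = -0.9665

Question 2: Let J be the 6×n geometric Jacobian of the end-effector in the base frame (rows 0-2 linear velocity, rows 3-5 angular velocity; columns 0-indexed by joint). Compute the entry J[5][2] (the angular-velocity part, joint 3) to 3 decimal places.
-0.866

axis z_2 = (0.4330,0.2500,-0.8660); lever o_n−o_2 = (0.7153,-1.4530,1.7835)
cross product → J_v[:, 2] = (-0.8125,-1.3917,-0.8080)
J_ω[:, 2] = z_2
entry J[5][2] = -0.8660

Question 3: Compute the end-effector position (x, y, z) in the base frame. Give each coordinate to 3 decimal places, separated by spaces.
after link 1: o_1 = (2.5981, 1.5000, 0.0000)
after link 2: o_2 = (2.8481, -0.6651, -0.5000)
after link 3: o_3 = (3.2811, -0.4151, -1.3660)
after link 4: o_4 = (3.5634, -2.1181, 1.2835)

3.563 -2.118 1.283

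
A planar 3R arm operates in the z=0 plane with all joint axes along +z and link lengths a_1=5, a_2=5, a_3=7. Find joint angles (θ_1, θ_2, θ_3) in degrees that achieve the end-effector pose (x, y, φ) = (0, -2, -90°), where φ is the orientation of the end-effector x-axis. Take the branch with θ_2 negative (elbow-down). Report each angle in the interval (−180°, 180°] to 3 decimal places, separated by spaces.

wrist centre = target − a_3·(cos φ, sin φ) = (-0.0000, 5.0000)
cos θ_2 = (25.0000−5²−5²)/(2·5·5) = -0.5000; θ_2 = -120.0000° (elbow-down)
β = atan2(5.0000,-0.0000) = 90.0000°; ψ = atan2(-4.3301,2.5000) = -60.0000°
θ_1 = β − ψ = 150.0000°
θ_3 = φ − θ_1 − θ_2 = -120.0000° (wrapped to (-180°,180°])

150.000 -120.000 -120.000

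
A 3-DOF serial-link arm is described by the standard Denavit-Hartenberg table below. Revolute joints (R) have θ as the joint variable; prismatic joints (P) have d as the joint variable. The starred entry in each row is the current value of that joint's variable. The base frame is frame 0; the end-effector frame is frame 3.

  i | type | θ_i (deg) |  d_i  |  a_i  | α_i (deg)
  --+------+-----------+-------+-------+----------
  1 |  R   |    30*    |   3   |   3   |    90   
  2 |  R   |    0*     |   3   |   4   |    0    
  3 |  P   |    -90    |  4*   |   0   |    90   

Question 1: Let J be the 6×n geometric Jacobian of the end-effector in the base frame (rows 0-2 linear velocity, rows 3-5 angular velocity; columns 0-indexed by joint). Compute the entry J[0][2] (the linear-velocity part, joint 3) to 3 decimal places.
prismatic axis z_2 = (0.5000,-0.8660,0.0000)
J_v[:, 2] = z_2; J_ω[:, 2] = (0,0,0)
entry J[0][2] = 0.5000

0.500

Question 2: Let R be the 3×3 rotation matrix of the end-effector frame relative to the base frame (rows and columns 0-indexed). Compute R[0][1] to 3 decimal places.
0.500

End-effector y-axis (col 1 of R) = (0.5000,-0.8660,0.0000)
R[0][1] = 0.5000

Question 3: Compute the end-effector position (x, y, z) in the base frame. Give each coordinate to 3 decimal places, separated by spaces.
9.562 -2.562 3.000

after link 1: o_1 = (2.5981, 1.5000, 3.0000)
after link 2: o_2 = (7.5622, 0.9019, 3.0000)
after link 3: o_3 = (9.5622, -2.5622, 3.0000)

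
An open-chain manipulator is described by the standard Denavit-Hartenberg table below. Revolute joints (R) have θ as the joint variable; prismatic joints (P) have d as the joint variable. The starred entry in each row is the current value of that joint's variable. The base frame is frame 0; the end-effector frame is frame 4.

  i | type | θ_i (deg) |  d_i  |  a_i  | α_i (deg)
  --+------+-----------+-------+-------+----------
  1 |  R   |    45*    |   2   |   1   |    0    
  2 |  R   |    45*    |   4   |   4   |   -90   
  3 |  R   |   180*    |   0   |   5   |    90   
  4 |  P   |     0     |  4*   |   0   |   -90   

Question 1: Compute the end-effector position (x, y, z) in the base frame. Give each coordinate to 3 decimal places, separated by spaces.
0.707 -0.293 2.000

after link 1: o_1 = (0.7071, 0.7071, 2.0000)
after link 2: o_2 = (0.7071, 4.7071, 6.0000)
after link 3: o_3 = (0.7071, -0.2929, 6.0000)
after link 4: o_4 = (0.7071, -0.2929, 2.0000)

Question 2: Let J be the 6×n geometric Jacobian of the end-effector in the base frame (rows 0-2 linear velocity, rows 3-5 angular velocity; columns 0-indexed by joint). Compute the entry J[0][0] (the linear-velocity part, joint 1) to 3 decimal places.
0.293

axis z_0 = ẑ; lever o_n−o_0 = (0.7071,-0.2929,2.0000)
cross product → J_v[:, 0] = (0.2929,0.7071,-0.0000)
J_ω[:, 0] = z_0
entry J[0][0] = 0.2929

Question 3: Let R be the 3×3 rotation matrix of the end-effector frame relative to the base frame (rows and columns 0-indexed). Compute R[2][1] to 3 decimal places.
End-effector y-axis (col 1 of R) = (0.0000,-0.0000,1.0000)
R[2][1] = 1.0000

1.000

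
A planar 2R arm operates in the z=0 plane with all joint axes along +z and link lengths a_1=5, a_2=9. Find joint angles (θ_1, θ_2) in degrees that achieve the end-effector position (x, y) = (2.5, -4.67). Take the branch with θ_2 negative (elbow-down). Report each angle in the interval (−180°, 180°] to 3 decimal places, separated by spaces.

cos θ_2 = (28.0589−5²−9²)/(2·5·9) = -0.8660; θ_2 = -149.9985° (elbow-down)
β = atan2(-4.6700,2.5000) = -61.8384°; ψ = atan2(-4.5002,-2.7941) = -121.8355°
θ_1 = β − ψ = 59.9971°

59.997 -149.998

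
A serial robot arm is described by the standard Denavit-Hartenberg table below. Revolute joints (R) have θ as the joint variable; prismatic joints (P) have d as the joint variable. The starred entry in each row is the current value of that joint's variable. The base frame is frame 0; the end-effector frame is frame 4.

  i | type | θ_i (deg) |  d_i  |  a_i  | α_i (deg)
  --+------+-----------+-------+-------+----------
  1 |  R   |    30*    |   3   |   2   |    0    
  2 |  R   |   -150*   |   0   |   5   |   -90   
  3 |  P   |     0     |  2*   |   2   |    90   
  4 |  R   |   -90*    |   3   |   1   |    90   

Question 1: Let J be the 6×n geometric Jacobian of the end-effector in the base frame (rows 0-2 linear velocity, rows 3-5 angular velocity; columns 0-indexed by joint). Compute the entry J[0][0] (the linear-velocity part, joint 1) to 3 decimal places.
5.562

axis z_0 = ẑ; lever o_n−o_0 = (-0.9019,-5.5622,6.0000)
cross product → J_v[:, 0] = (5.5622,-0.9019,0.0000)
J_ω[:, 0] = z_0
entry J[0][0] = 5.5622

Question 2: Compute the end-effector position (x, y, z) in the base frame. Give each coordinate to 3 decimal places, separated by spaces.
-0.902 -5.562 6.000

after link 1: o_1 = (1.7321, 1.0000, 3.0000)
after link 2: o_2 = (-0.7679, -3.3301, 3.0000)
after link 3: o_3 = (-0.0359, -6.0622, 3.0000)
after link 4: o_4 = (-0.9019, -5.5622, 6.0000)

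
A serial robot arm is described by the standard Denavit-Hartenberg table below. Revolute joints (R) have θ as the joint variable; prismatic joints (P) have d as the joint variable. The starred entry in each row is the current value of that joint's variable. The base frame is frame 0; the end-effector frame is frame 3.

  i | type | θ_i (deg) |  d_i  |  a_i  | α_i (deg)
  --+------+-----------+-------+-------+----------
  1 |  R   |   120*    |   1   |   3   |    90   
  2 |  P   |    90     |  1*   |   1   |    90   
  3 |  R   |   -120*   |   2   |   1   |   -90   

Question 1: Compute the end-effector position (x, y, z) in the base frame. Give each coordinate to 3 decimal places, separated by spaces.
after link 1: o_1 = (-1.5000, 2.5981, 1.0000)
after link 2: o_2 = (-0.6340, 3.0981, 2.0000)
after link 3: o_3 = (-2.3840, 4.3971, 1.5000)

-2.384 4.397 1.500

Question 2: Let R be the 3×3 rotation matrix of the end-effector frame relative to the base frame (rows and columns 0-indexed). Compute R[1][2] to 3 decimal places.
End-effector z-axis (col 2 of R) = (-0.4330,-0.2500,0.8660)
R[1][2] = -0.2500

-0.250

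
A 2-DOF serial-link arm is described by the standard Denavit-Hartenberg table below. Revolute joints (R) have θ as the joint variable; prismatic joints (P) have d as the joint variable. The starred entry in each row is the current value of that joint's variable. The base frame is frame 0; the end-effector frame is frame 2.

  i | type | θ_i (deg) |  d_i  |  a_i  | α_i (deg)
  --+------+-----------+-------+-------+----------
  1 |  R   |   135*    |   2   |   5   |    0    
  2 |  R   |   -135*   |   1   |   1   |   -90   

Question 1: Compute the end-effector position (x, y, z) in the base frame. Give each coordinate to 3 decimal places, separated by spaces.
after link 1: o_1 = (-3.5355, 3.5355, 2.0000)
after link 2: o_2 = (-2.5355, 3.5355, 3.0000)

-2.536 3.536 3.000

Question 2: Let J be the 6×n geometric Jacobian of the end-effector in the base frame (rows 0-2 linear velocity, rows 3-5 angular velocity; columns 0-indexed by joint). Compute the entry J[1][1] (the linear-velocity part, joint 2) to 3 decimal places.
1.000

axis z_1 = (0.0000,0.0000,1.0000); lever o_n−o_1 = (1.0000,0.0000,1.0000)
cross product → J_v[:, 1] = (0.0000,1.0000,0.0000)
J_ω[:, 1] = z_1
entry J[1][1] = 1.0000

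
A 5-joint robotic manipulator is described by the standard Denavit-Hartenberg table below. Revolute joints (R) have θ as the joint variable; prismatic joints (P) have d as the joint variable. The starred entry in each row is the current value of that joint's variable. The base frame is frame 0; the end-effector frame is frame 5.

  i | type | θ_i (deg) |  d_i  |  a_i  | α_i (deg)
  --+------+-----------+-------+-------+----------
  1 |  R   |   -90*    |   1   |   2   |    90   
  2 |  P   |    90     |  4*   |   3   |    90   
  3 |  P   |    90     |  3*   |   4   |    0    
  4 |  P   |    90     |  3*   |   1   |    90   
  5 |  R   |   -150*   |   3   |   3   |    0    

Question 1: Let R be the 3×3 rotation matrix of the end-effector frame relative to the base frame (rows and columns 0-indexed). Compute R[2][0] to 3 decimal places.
0.866

End-effector x-axis (col 0 of R) = (0.0000,0.5000,0.8660)
R[2][0] = 0.8660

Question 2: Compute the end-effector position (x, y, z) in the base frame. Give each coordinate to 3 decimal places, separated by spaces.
-11.000 -6.500 5.598

after link 1: o_1 = (0.0000, -2.0000, 1.0000)
after link 2: o_2 = (-4.0000, -2.0000, 4.0000)
after link 3: o_3 = (-8.0000, -5.0000, 4.0000)
after link 4: o_4 = (-8.0000, -8.0000, 3.0000)
after link 5: o_5 = (-11.0000, -6.5000, 5.5981)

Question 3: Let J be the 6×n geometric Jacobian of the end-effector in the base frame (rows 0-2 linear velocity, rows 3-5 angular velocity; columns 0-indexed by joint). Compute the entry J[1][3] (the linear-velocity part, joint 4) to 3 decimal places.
-1.000

prismatic axis z_3 = (-0.0000,-1.0000,-0.0000)
J_v[:, 3] = z_3; J_ω[:, 3] = (0,0,0)
entry J[1][3] = -1.0000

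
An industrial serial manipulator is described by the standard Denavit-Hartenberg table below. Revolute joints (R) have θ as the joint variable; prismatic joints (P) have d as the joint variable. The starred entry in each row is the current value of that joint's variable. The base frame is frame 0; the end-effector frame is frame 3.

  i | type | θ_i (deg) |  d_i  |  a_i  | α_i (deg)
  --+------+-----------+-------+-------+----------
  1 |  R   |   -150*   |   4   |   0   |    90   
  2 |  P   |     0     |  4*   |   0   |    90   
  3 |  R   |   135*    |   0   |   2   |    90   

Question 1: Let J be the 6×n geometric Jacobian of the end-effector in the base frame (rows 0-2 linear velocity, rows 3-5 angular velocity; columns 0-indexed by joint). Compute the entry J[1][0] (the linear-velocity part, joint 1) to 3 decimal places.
axis z_0 = ẑ; lever o_n−o_0 = (-1.4824,5.3960,4.0000)
cross product → J_v[:, 0] = (-5.3960,-1.4824,0.0000)
J_ω[:, 0] = z_0
entry J[1][0] = -1.4824

-1.482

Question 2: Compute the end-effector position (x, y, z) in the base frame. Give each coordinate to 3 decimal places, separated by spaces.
-1.482 5.396 4.000

after link 1: o_1 = (0.0000, 0.0000, 4.0000)
after link 2: o_2 = (-2.0000, 3.4641, 4.0000)
after link 3: o_3 = (-1.4824, 5.3960, 4.0000)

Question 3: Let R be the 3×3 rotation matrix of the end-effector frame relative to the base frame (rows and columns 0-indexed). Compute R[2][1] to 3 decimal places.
-1.000

End-effector y-axis (col 1 of R) = (-0.0000,0.0000,-1.0000)
R[2][1] = -1.0000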